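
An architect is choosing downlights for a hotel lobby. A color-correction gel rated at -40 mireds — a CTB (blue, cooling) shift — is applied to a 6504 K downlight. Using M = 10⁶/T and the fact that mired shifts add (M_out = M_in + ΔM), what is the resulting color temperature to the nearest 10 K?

8790 K

M_in = 10⁶/6504 = 153.75 mireds.
M_out = 153.75 + (-40) = 113.75 mireds.
T_out = 10⁶/113.75 = 8791.1 K → 8790 K.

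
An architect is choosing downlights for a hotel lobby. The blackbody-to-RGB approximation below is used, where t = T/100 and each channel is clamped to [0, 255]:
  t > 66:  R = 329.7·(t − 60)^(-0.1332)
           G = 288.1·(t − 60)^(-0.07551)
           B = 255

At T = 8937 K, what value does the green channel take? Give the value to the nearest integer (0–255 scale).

t = 8937/100 = 89.37; the t > 66 branch applies.
G = 288.1·(89.37 − 60)^(-0.07551) = 288.1·29.37^(-0.07551) = 288.1·0.77474 = 223.204.
Rounded: 223.

223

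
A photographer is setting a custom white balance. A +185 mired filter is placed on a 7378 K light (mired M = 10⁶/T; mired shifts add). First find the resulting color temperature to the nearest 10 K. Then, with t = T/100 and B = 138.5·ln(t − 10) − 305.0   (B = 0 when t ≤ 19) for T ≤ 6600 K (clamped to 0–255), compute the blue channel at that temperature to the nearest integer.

118

M_in = 10⁶/7378 = 135.54; M_out = 135.54 + (+185) = 320.54.
T_out = 10⁶/320.54 = 3119.8 K → 3120 K; t = 31.2.
B = 138.5·ln(31.2 − 10) − 305.0 = 138.5·ln 21.2 − 305.0 = 138.5·3.0540 − 305.0 = 117.979.
Rounded: 118.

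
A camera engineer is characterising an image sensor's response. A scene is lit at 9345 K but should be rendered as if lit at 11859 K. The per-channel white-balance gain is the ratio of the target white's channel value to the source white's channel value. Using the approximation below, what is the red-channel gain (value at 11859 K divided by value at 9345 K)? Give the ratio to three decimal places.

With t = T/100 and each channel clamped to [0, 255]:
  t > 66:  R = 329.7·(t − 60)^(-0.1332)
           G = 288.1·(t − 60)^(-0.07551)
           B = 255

0.928

At 9345 K (t = 93.45):
  R = 329.7·(93.45 − 60)^(-0.1332) = 329.7·33.45^(-0.1332) = 329.7·0.62654 = 206.571.
At 11859 K (t = 118.59):
  R = 329.7·(118.59 − 60)^(-0.1332) = 329.7·58.59^(-0.1332) = 329.7·0.58147 = 191.710.
Gain = 191.710 / 206.571 = 0.9281 → 0.928.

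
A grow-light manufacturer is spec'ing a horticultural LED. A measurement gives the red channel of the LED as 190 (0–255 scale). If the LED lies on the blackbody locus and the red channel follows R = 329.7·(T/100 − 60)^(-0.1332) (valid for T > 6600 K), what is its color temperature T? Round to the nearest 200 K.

(t − 60)^(-0.1332) = 190/329.7 = 0.57628.
t − 60 = 0.57628^(1/-0.1332) = 0.57628^(-7.508) = 62.667, so t = 122.667.
T = 100·t = 12267 K → 12200 K to the nearest 200 K.

12200 K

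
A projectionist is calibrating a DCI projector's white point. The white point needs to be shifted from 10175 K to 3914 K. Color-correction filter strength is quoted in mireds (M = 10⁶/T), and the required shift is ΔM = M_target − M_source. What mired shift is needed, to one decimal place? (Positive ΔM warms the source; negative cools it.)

+157.2 mireds

M_source = 10⁶/10175 = 98.280; M_target = 10⁶/3914 = 255.493.
ΔM = 255.493 − 98.280 = 157.213 → +157.2 mireds, a warming shift.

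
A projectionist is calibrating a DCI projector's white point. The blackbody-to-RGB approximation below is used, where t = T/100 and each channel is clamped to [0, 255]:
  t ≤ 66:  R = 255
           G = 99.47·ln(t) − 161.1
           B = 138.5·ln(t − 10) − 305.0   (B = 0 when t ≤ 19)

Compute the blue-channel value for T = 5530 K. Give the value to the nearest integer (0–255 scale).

t = 5530/100 = 55.3; the t ≤ 66 branch applies.
B = 138.5·ln(55.3 − 10) − 305.0 = 138.5·ln 45.3 − 305.0 = 138.5·3.8133 − 305.0 = 223.143.
Rounded: 223.

223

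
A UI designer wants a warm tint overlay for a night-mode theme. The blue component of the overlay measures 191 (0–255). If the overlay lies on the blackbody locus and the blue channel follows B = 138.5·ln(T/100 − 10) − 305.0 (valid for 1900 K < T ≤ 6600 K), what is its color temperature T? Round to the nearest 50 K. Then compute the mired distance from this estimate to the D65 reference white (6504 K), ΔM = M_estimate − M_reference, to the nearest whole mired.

+64 mireds

ln(t − 10) = (191 + 305.0) / 138.5 = 3.5812.
t − 10 = e^3.5812 = 35.918, so t = 45.918.
T = 100·t = 4592 K → 4600 K to the nearest 50 K.
M_estimate = 10⁶/4600 = 217.39; M_reference = 10⁶/6504 = 153.75.
ΔM = 217.39 − 153.75 = 63.64 → +64 mireds.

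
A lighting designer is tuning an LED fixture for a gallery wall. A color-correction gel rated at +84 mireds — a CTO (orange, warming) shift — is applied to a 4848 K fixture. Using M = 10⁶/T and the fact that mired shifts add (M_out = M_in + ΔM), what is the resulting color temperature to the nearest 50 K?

3450 K

M_in = 10⁶/4848 = 206.27 mireds.
M_out = 206.27 + (+84) = 290.27 mireds.
T_out = 10⁶/290.27 = 3445.1 K → 3450 K.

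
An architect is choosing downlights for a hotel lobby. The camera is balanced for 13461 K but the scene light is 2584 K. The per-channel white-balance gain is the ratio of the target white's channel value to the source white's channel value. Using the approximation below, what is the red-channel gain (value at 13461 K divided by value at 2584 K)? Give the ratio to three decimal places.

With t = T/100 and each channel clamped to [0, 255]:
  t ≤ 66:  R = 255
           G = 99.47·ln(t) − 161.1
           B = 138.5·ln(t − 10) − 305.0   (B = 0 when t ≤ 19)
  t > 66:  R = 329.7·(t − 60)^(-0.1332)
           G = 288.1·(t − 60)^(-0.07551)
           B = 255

At 2584 K (t = 25.84):
  R = 255 by definition for t ≤ 66.
At 13461 K (t = 134.61):
  R = 329.7·(134.61 − 60)^(-0.1332) = 329.7·74.61^(-0.1332) = 329.7·0.56305 = 185.636.
Gain = 185.636 / 255.000 = 0.7280 → 0.728.

0.728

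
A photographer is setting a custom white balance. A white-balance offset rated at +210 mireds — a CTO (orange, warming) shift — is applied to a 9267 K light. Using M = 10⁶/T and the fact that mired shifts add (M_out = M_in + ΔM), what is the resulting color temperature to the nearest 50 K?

3150 K

M_in = 10⁶/9267 = 107.91 mireds.
M_out = 107.91 + (+210) = 317.91 mireds.
T_out = 10⁶/317.91 = 3145.5 K → 3150 K.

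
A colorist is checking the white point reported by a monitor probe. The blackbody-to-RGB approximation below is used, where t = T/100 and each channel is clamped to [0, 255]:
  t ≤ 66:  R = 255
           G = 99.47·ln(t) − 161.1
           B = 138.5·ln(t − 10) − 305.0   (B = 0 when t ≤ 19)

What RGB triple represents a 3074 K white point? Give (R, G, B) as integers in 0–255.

t = 3074/100 = 30.74; the t ≤ 66 branch applies.
R = 255 by definition for t ≤ 66.
G = 99.47·ln 30.74 − 161.1 = 99.47·3.4256 − 161.1 = 179.641.
B = 138.5·ln(30.74 − 10) − 305.0 = 138.5·ln 20.74 − 305.0 = 138.5·3.0321 − 305.0 = 114.941.
Rounded: (255, 180, 115).

(255, 180, 115)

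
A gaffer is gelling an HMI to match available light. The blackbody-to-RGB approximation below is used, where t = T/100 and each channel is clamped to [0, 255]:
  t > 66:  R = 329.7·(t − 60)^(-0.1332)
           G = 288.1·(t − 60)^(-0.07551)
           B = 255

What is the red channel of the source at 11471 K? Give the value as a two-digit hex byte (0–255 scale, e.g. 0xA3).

0xC1

t = 11471/100 = 114.71; the t > 66 branch applies.
R = 329.7·(114.71 − 60)^(-0.1332) = 329.7·54.71^(-0.1332) = 329.7·0.58680 = 193.468.
Rounded: 193; in hex, 0xC1.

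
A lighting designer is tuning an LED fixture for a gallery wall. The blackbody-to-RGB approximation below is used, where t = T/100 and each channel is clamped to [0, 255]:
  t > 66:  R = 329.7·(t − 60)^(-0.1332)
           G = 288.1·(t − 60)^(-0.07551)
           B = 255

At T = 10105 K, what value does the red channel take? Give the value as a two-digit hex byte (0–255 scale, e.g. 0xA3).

t = 10105/100 = 101.05; the t > 66 branch applies.
R = 329.7·(101.05 − 60)^(-0.1332) = 329.7·41.05^(-0.1332) = 329.7·0.60969 = 201.014.
Rounded: 201; in hex, 0xC9.

0xC9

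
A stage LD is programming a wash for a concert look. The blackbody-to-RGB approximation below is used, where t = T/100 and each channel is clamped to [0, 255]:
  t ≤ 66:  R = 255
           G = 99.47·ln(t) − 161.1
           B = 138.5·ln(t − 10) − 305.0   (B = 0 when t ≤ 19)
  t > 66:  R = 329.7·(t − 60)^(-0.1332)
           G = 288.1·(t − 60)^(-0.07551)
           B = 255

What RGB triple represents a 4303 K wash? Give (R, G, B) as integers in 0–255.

(255, 213, 179)

t = 4303/100 = 43.03; the t ≤ 66 branch applies.
R = 255 by definition for t ≤ 66.
G = 99.47·ln 43.03 − 161.1 = 99.47·3.7619 − 161.1 = 213.096.
B = 138.5·ln(43.03 − 10) − 305.0 = 138.5·ln 33.03 − 305.0 = 138.5·3.4974 − 305.0 = 179.392.
Rounded: (255, 213, 179).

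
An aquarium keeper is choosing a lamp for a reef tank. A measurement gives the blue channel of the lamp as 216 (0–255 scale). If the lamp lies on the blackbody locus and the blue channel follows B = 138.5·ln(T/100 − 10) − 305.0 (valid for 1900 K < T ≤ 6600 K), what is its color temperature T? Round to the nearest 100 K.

ln(t − 10) = (216 + 305.0) / 138.5 = 3.7617.
t − 10 = e^3.7617 = 43.023, so t = 53.023.
T = 100·t = 5302 K → 5300 K to the nearest 100 K.

5300 K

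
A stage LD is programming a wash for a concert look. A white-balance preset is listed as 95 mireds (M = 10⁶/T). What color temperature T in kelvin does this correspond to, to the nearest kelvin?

10526 K

T = 10⁶ / 95 = 10526.32 K → 10526 K.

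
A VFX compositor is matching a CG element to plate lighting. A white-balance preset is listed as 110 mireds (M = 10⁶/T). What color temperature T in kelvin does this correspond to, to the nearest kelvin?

9091 K

T = 10⁶ / 110 = 9090.91 K → 9091 K.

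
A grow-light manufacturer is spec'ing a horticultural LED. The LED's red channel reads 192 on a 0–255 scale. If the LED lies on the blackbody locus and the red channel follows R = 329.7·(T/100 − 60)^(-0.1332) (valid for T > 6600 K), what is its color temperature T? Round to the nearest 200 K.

(t − 60)^(-0.1332) = 192/329.7 = 0.58235.
t − 60 = 0.58235^(1/-0.1332) = 0.58235^(-7.508) = 57.929, so t = 117.929.
T = 100·t = 11793 K → 11800 K to the nearest 200 K.

11800 K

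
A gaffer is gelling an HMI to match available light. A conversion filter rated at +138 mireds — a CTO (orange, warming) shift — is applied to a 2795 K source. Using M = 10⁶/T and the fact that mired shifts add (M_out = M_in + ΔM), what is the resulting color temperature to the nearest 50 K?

2000 K

M_in = 10⁶/2795 = 357.78 mireds.
M_out = 357.78 + (+138) = 495.78 mireds.
T_out = 10⁶/495.78 = 2017.0 K → 2000 K.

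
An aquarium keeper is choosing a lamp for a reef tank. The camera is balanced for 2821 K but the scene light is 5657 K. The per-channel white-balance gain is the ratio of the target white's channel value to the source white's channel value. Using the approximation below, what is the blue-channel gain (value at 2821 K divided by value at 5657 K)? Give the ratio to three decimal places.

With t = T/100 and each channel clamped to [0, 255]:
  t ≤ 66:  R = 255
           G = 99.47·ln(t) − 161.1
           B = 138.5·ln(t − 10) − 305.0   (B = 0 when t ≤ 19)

0.427

At 5657 K (t = 56.57):
  B = 138.5·ln(56.57 − 10) − 305.0 = 138.5·ln 46.57 − 305.0 = 138.5·3.8410 − 305.0 = 226.972.
At 2821 K (t = 28.21):
  B = 138.5·ln(28.21 − 10) − 305.0 = 138.5·ln 18.21 − 305.0 = 138.5·2.9020 − 305.0 = 96.923.
Gain = 96.923 / 226.972 = 0.4270 → 0.427.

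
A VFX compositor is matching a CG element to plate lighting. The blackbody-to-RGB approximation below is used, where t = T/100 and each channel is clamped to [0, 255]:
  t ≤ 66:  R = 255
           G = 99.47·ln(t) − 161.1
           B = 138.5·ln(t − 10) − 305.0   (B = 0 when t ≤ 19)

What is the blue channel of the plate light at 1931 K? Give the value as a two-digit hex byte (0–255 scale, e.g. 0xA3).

t = 1931/100 = 19.31; the t ≤ 66 branch applies.
B = 138.5·ln(19.31 − 10) − 305.0 = 138.5·ln 9.31 − 305.0 = 138.5·2.2311 − 305.0 = 4.006.
Rounded: 4; in hex, 0x04.

0x04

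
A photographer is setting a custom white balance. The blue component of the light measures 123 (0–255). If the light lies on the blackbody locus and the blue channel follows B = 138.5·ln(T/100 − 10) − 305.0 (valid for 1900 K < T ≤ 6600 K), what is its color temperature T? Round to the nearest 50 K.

ln(t − 10) = (123 + 305.0) / 138.5 = 3.0903.
t − 10 = e^3.0903 = 21.983, so t = 31.983.
T = 100·t = 3198 K → 3200 K to the nearest 50 K.

3200 K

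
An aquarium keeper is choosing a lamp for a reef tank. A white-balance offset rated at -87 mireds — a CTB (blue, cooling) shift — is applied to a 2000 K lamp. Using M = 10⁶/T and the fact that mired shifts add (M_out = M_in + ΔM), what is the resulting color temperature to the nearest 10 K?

2420 K

M_in = 10⁶/2000 = 500.00 mireds.
M_out = 500.00 + (-87) = 413.00 mireds.
T_out = 10⁶/413.00 = 2421.3 K → 2420 K.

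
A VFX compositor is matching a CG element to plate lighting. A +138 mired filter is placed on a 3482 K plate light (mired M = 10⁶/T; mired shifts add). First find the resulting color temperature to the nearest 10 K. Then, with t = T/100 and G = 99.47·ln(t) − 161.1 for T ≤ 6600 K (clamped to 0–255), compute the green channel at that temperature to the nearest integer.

153

M_in = 10⁶/3482 = 287.19; M_out = 287.19 + (+138) = 425.19.
T_out = 10⁶/425.19 = 2351.9 K → 2350 K; t = 23.5.
G = 99.47·ln 23.5 − 161.1 = 99.47·3.1570 − 161.1 = 152.927.
Rounded: 153.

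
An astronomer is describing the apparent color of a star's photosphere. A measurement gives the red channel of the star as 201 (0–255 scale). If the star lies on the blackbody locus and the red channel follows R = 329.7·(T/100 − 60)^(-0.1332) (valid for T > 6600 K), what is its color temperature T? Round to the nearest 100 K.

(t − 60)^(-0.1332) = 201/329.7 = 0.60965.
t − 60 = 0.60965^(1/-0.1332) = 0.60965^(-7.508) = 41.071, so t = 101.071.
T = 100·t = 10107 K → 10100 K to the nearest 100 K.

10100 K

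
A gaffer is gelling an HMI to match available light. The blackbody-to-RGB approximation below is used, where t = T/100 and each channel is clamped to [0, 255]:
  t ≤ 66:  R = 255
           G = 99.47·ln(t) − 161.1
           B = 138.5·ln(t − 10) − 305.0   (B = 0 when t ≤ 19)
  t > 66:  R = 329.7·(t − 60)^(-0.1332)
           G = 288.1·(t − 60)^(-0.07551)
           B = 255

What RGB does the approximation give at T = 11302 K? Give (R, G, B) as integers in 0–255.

(194, 213, 255)

t = 11302/100 = 113.02; the t > 66 branch applies.
R = 329.7·(113.02 − 60)^(-0.1332) = 329.7·53.02^(-0.1332) = 329.7·0.58926 = 194.278.
G = 288.1·(113.02 − 60)^(-0.07551) = 288.1·53.02^(-0.07551) = 288.1·0.74095 = 213.467.
B = 255 by definition for t > 66.
Rounded: (194, 213, 255).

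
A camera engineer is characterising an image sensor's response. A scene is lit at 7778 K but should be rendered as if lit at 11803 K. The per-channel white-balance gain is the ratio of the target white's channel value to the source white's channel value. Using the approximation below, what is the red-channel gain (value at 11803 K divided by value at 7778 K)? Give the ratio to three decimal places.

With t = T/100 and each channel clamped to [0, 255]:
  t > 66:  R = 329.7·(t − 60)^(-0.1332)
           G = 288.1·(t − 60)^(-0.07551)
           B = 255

At 7778 K (t = 77.78):
  R = 329.7·(77.78 − 60)^(-0.1332) = 329.7·17.78^(-0.1332) = 329.7·0.68157 = 224.713.
At 11803 K (t = 118.03):
  R = 329.7·(118.03 − 60)^(-0.1332) = 329.7·58.03^(-0.1332) = 329.7·0.58221 = 191.955.
Gain = 191.955 / 224.713 = 0.8542 → 0.854.

0.854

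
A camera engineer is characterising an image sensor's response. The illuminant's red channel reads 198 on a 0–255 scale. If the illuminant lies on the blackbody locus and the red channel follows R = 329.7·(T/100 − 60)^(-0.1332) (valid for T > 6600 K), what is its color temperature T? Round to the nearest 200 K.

(t − 60)^(-0.1332) = 198/329.7 = 0.60055.
t − 60 = 0.60055^(1/-0.1332) = 0.60055^(-7.508) = 45.980, so t = 105.980.
T = 100·t = 10598 K → 10600 K to the nearest 200 K.

10600 K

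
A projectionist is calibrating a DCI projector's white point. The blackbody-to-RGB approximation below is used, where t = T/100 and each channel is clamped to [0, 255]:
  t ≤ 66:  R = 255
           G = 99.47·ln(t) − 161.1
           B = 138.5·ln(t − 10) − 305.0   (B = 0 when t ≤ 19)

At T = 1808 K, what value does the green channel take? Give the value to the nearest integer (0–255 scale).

t = 1808/100 = 18.08; the t ≤ 66 branch applies.
G = 99.47·ln 18.08 − 161.1 = 99.47·2.8948 − 161.1 = 126.846.
Rounded: 127.

127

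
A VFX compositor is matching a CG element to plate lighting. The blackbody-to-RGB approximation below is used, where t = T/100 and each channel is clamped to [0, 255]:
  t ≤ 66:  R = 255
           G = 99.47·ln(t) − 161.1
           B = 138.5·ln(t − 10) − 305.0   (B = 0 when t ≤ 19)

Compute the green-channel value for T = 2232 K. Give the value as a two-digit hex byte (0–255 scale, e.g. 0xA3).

t = 2232/100 = 22.32; the t ≤ 66 branch applies.
G = 99.47·ln 22.32 − 161.1 = 99.47·3.1055 − 161.1 = 147.802.
Rounded: 148; in hex, 0x94.

0x94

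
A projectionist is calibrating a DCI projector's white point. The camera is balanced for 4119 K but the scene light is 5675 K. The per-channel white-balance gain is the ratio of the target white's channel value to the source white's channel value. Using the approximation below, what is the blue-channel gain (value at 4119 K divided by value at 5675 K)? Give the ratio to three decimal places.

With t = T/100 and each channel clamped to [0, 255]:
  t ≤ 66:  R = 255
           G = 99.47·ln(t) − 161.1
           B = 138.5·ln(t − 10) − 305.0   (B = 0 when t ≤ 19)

0.754

At 5675 K (t = 56.75):
  B = 138.5·ln(56.75 − 10) − 305.0 = 138.5·ln 46.75 − 305.0 = 138.5·3.8448 − 305.0 = 227.507.
At 4119 K (t = 41.19):
  B = 138.5·ln(41.19 − 10) − 305.0 = 138.5·ln 31.19 − 305.0 = 138.5·3.4401 − 305.0 = 171.454.
Gain = 171.454 / 227.507 = 0.7536 → 0.754.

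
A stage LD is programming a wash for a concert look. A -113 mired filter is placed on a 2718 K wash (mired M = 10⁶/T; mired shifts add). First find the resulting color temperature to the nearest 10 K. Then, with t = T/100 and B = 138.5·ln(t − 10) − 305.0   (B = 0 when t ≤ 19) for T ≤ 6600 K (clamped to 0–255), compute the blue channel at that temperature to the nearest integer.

M_in = 10⁶/2718 = 367.92; M_out = 367.92 + (-113) = 254.92.
T_out = 10⁶/254.92 = 3922.8 K → 3920 K; t = 39.2.
B = 138.5·ln(39.2 − 10) − 305.0 = 138.5·ln 29.2 − 305.0 = 138.5·3.3742 − 305.0 = 162.322.
Rounded: 162.

162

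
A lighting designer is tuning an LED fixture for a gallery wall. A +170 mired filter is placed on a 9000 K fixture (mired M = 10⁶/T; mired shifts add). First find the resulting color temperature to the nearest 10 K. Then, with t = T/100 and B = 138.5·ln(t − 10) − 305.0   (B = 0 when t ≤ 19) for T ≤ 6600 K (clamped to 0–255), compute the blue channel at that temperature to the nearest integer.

M_in = 10⁶/9000 = 111.11; M_out = 111.11 + (+170) = 281.11.
T_out = 10⁶/281.11 = 3557.3 K → 3560 K; t = 35.6.
B = 138.5·ln(35.6 − 10) − 305.0 = 138.5·ln 25.6 − 305.0 = 138.5·3.2426 − 305.0 = 144.099.
Rounded: 144.

144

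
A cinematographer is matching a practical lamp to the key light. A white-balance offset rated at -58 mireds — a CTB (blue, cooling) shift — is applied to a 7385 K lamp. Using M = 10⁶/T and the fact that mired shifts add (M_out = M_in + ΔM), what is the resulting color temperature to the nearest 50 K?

12900 K

M_in = 10⁶/7385 = 135.41 mireds.
M_out = 135.41 + (-58) = 77.41 mireds.
T_out = 10⁶/77.41 = 12918.3 K → 12900 K.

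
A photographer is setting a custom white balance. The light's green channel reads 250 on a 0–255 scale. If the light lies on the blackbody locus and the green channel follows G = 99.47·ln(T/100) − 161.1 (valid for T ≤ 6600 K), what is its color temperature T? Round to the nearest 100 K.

6200 K

ln t = (250 + 161.1) / 99.47 = 4.1329.
t = e^4.1329 = 62.359.
T = 100·t = 6236 K → 6200 K to the nearest 100 K.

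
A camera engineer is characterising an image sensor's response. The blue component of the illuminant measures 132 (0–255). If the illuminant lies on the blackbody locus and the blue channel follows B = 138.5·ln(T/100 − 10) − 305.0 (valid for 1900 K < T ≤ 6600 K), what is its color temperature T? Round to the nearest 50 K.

3350 K

ln(t − 10) = (132 + 305.0) / 138.5 = 3.1552.
t − 10 = e^3.1552 = 23.459, so t = 33.459.
T = 100·t = 3346 K → 3350 K to the nearest 50 K.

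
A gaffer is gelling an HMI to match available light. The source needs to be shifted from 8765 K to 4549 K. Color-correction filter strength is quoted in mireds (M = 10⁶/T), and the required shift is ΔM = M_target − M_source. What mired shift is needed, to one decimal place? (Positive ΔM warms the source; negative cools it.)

+105.7 mireds

M_source = 10⁶/8765 = 114.090; M_target = 10⁶/4549 = 219.829.
ΔM = 219.829 − 114.090 = 105.738 → +105.7 mireds, a warming shift.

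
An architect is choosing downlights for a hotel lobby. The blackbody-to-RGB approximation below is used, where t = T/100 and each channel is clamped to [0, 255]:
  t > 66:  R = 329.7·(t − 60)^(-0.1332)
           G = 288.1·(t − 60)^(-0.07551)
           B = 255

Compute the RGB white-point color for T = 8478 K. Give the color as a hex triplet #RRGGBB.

t = 8478/100 = 84.78; the t > 66 branch applies.
R = 329.7·(84.78 − 60)^(-0.1332) = 329.7·24.78^(-0.1332) = 329.7·0.65209 = 214.993.
G = 288.1·(84.78 − 60)^(-0.07551) = 288.1·24.78^(-0.07551) = 288.1·0.78475 = 226.087.
B = 255 by definition for t > 66.
Rounded: (215, 226, 255).
In hex: #D7E2FF.

#D7E2FF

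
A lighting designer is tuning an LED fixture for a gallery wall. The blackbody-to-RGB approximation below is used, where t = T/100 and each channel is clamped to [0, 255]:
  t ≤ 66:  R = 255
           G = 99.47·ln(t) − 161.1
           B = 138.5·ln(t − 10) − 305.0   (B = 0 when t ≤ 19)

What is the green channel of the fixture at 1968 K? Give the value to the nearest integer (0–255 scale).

135

t = 1968/100 = 19.68; the t ≤ 66 branch applies.
G = 99.47·ln 19.68 − 161.1 = 99.47·2.9796 − 161.1 = 135.281.
Rounded: 135.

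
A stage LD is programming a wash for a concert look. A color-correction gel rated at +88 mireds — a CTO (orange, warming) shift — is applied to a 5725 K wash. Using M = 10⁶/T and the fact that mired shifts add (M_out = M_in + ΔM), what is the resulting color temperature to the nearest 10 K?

M_in = 10⁶/5725 = 174.67 mireds.
M_out = 174.67 + (+88) = 262.67 mireds.
T_out = 10⁶/262.67 = 3807.0 K → 3810 K.

3810 K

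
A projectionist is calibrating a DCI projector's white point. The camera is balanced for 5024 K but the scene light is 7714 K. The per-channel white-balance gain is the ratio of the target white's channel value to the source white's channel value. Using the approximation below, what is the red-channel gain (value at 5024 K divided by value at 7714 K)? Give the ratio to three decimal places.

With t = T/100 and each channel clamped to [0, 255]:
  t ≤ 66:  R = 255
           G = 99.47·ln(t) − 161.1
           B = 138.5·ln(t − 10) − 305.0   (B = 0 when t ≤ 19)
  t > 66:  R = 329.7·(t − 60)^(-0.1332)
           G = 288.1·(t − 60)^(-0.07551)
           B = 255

At 7714 K (t = 77.14):
  R = 329.7·(77.14 − 60)^(-0.1332) = 329.7·17.14^(-0.1332) = 329.7·0.68490 = 225.813.
At 5024 K (t = 50.24):
  R = 255 by definition for t ≤ 66.
Gain = 255.000 / 225.813 = 1.1293 → 1.129.

1.129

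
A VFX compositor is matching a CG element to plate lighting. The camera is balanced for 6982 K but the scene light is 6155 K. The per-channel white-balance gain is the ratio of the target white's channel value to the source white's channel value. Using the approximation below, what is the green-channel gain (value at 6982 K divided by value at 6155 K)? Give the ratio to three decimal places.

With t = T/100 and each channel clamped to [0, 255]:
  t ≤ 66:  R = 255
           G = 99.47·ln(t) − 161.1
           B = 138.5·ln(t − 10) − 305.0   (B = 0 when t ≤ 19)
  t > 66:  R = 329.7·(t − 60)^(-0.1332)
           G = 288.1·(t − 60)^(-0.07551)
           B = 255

At 6155 K (t = 61.55):
  G = 99.47·ln 61.55 − 161.1 = 99.47·4.1198 − 161.1 = 248.701.
At 6982 K (t = 69.82):
  G = 288.1·(69.82 − 60)^(-0.07551) = 288.1·9.82^(-0.07551) = 288.1·0.84156 = 242.454.
Gain = 242.454 / 248.701 = 0.9749 → 0.975.

0.975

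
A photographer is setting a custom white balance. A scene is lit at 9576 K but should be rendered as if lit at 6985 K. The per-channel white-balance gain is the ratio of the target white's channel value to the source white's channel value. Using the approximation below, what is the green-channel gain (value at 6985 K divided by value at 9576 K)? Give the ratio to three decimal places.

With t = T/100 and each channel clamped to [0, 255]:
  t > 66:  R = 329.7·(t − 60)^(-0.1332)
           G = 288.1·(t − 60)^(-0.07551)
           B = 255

1.102

At 9576 K (t = 95.76):
  G = 288.1·(95.76 − 60)^(-0.07551) = 288.1·35.76^(-0.07551) = 288.1·0.76331 = 219.911.
At 6985 K (t = 69.85):
  G = 288.1·(69.85 − 60)^(-0.07551) = 288.1·9.85^(-0.07551) = 288.1·0.84137 = 242.398.
Gain = 242.398 / 219.911 = 1.1023 → 1.102.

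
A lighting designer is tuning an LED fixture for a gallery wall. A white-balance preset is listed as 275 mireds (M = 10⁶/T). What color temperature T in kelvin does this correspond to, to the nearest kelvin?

T = 10⁶ / 275 = 3636.36 K → 3636 K.

3636 K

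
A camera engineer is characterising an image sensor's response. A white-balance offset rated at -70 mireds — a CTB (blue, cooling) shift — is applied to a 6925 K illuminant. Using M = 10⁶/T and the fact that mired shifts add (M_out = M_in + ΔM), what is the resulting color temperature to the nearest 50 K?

M_in = 10⁶/6925 = 144.40 mireds.
M_out = 144.40 + (-70) = 74.40 mireds.
T_out = 10⁶/74.40 = 13440.1 K → 13450 K.

13450 K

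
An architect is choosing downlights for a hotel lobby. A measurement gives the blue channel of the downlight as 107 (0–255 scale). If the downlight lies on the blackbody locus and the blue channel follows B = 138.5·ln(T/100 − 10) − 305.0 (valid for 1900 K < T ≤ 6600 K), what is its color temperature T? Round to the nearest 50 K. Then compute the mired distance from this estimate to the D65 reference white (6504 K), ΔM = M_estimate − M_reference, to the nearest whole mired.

+185 mireds

ln(t − 10) = (107 + 305.0) / 138.5 = 2.9747.
t − 10 = e^2.9747 = 19.584, so t = 29.584.
T = 100·t = 2958 K → 2950 K to the nearest 50 K.
M_estimate = 10⁶/2950 = 338.98; M_reference = 10⁶/6504 = 153.75.
ΔM = 338.98 − 153.75 = 185.23 → +185 mireds.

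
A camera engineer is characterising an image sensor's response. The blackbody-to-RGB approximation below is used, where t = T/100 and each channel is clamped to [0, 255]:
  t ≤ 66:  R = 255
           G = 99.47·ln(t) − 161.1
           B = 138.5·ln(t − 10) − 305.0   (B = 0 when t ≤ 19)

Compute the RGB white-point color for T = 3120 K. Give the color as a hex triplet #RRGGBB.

#FFB576

t = 3120/100 = 31.2; the t ≤ 66 branch applies.
R = 255 by definition for t ≤ 66.
G = 99.47·ln 31.2 − 161.1 = 99.47·3.4404 − 161.1 = 181.118.
B = 138.5·ln(31.2 − 10) − 305.0 = 138.5·ln 21.2 − 305.0 = 138.5·3.0540 − 305.0 = 117.979.
Rounded: (255, 181, 118).
In hex: #FFB576.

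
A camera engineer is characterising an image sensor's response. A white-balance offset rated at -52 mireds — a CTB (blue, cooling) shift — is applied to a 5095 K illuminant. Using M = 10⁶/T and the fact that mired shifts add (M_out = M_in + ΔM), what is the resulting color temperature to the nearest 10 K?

M_in = 10⁶/5095 = 196.27 mireds.
M_out = 196.27 + (-52) = 144.27 mireds.
T_out = 10⁶/144.27 = 6931.4 K → 6930 K.

6930 K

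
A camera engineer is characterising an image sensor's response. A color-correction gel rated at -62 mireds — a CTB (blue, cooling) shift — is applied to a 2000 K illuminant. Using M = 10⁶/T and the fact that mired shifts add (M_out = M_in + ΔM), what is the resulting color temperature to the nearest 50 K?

2300 K

M_in = 10⁶/2000 = 500.00 mireds.
M_out = 500.00 + (-62) = 438.00 mireds.
T_out = 10⁶/438.00 = 2283.1 K → 2300 K.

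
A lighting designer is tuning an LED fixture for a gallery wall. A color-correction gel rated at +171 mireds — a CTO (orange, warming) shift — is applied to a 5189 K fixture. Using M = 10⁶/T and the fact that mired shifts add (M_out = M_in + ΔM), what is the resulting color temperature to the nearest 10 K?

M_in = 10⁶/5189 = 192.72 mireds.
M_out = 192.72 + (+171) = 363.72 mireds.
T_out = 10⁶/363.72 = 2749.4 K → 2750 K.

2750 K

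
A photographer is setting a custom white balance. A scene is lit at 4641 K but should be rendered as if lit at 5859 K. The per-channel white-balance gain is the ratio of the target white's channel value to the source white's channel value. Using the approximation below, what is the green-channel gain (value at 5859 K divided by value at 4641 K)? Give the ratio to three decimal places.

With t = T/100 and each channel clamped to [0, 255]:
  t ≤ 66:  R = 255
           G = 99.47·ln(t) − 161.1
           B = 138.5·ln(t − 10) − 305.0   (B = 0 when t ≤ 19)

At 4641 K (t = 46.41):
  G = 99.47·ln 46.41 − 161.1 = 99.47·3.8375 − 161.1 = 220.618.
At 5859 K (t = 58.59):
  G = 99.47·ln 58.59 − 161.1 = 99.47·4.0706 − 161.1 = 243.799.
Gain = 243.799 / 220.618 = 1.1051 → 1.105.

1.105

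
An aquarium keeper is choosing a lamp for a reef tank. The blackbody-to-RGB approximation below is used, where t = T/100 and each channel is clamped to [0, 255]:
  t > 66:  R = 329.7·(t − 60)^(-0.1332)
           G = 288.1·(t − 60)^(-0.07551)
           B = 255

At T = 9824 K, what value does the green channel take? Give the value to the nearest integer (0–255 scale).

219

t = 9824/100 = 98.24; the t > 66 branch applies.
G = 288.1·(98.24 − 60)^(-0.07551) = 288.1·38.24^(-0.07551) = 288.1·0.75946 = 218.800.
Rounded: 219.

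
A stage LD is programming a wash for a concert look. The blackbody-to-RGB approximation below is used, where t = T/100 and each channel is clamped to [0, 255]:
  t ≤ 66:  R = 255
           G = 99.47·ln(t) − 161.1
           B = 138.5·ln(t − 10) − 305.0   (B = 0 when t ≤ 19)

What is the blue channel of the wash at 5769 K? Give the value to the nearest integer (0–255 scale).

230

t = 5769/100 = 57.69; the t ≤ 66 branch applies.
B = 138.5·ln(57.69 − 10) − 305.0 = 138.5·ln 47.69 − 305.0 = 138.5·3.8647 − 305.0 = 230.264.
Rounded: 230.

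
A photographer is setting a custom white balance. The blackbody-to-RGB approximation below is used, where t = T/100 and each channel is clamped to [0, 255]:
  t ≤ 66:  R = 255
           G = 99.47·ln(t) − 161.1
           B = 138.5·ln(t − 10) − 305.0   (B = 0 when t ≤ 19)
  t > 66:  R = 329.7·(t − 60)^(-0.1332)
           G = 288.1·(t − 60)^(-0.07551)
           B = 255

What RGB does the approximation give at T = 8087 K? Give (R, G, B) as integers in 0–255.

t = 8087/100 = 80.87; the t > 66 branch applies.
R = 329.7·(80.87 − 60)^(-0.1332) = 329.7·20.87^(-0.1332) = 329.7·0.66717 = 219.968.
G = 288.1·(80.87 − 60)^(-0.07551) = 288.1·20.87^(-0.07551) = 288.1·0.79499 = 229.037.
B = 255 by definition for t > 66.
Rounded: (220, 229, 255).

(220, 229, 255)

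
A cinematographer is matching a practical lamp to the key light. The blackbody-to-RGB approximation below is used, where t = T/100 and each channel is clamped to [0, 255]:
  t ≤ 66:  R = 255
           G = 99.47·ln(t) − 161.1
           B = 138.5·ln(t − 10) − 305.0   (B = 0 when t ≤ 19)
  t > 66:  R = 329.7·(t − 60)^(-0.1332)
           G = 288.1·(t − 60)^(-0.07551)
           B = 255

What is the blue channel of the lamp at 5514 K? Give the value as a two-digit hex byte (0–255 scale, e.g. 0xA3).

0xDF

t = 5514/100 = 55.14; the t ≤ 66 branch applies.
B = 138.5·ln(55.14 − 10) − 305.0 = 138.5·ln 45.14 − 305.0 = 138.5·3.8098 − 305.0 = 222.653.
Rounded: 223; in hex, 0xDF.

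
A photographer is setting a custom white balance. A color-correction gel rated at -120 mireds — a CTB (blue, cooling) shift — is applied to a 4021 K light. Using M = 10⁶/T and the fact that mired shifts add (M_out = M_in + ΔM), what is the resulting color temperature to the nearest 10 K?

7770 K

M_in = 10⁶/4021 = 248.69 mireds.
M_out = 248.69 + (-120) = 128.69 mireds.
T_out = 10⁶/128.69 = 7770.3 K → 7770 K.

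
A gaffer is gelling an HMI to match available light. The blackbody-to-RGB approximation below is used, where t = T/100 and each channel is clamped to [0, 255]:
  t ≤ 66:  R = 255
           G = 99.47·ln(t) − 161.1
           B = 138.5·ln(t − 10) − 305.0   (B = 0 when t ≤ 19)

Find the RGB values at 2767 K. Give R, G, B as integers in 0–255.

R=255, G=169, B=93

t = 2767/100 = 27.67; the t ≤ 66 branch applies.
R = 255 by definition for t ≤ 66.
G = 99.47·ln 27.67 − 161.1 = 99.47·3.3203 − 161.1 = 169.175.
B = 138.5·ln(27.67 − 10) − 305.0 = 138.5·ln 17.67 − 305.0 = 138.5·2.8719 − 305.0 = 92.754.
Rounded: (255, 169, 93).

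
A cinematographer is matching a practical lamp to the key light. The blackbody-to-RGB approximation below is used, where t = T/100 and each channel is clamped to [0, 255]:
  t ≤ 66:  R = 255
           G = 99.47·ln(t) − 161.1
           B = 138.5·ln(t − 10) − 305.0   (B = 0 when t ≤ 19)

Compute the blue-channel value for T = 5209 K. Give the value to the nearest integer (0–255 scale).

213

t = 5209/100 = 52.09; the t ≤ 66 branch applies.
B = 138.5·ln(52.09 − 10) − 305.0 = 138.5·ln 42.09 − 305.0 = 138.5·3.7398 − 305.0 = 212.964.
Rounded: 213.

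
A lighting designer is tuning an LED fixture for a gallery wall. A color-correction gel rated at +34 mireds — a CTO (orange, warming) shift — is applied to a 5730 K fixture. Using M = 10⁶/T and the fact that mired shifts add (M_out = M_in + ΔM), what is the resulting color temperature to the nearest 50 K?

4800 K

M_in = 10⁶/5730 = 174.52 mireds.
M_out = 174.52 + (+34) = 208.52 mireds.
T_out = 10⁶/208.52 = 4795.7 K → 4800 K.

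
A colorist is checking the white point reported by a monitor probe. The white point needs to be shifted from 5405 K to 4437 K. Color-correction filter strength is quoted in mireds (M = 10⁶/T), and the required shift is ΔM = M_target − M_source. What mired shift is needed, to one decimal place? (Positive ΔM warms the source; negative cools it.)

+40.4 mireds

M_source = 10⁶/5405 = 185.014; M_target = 10⁶/4437 = 225.378.
ΔM = 225.378 − 185.014 = 40.364 → +40.4 mireds, a warming shift.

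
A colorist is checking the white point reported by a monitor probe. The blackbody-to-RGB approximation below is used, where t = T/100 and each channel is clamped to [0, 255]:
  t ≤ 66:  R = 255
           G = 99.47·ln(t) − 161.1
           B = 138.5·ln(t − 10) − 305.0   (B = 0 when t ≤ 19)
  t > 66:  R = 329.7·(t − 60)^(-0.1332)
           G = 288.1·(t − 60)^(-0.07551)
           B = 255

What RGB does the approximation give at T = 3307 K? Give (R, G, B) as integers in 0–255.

(255, 187, 130)

t = 3307/100 = 33.07; the t ≤ 66 branch applies.
R = 255 by definition for t ≤ 66.
G = 99.47·ln 33.07 − 161.1 = 99.47·3.4986 − 161.1 = 186.908.
B = 138.5·ln(33.07 − 10) − 305.0 = 138.5·ln 23.07 − 305.0 = 138.5·3.1385 − 305.0 = 129.687.
Rounded: (255, 187, 130).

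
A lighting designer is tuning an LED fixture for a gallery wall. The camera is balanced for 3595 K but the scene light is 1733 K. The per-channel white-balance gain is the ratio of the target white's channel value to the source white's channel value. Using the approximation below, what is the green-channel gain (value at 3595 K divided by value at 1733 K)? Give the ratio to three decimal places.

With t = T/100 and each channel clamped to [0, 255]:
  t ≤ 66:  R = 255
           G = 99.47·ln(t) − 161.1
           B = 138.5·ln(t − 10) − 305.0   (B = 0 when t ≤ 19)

1.592

At 1733 K (t = 17.33):
  G = 99.47·ln 17.33 − 161.1 = 99.47·2.8524 − 161.1 = 122.632.
At 3595 K (t = 35.95):
  G = 99.47·ln 35.95 − 161.1 = 99.47·3.5821 − 161.1 = 195.214.
Gain = 195.214 / 122.632 = 1.5919 → 1.592.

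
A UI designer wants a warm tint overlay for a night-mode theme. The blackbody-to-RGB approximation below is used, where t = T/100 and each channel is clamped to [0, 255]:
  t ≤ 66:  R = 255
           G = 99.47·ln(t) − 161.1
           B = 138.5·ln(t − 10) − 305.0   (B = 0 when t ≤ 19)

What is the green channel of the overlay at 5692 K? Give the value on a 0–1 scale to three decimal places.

t = 5692/100 = 56.92; the t ≤ 66 branch applies.
G = 99.47·ln 56.92 − 161.1 = 99.47·4.0416 − 161.1 = 240.923.
On a 0–1 scale: 240.923/255 = 0.9448 → 0.945.

0.945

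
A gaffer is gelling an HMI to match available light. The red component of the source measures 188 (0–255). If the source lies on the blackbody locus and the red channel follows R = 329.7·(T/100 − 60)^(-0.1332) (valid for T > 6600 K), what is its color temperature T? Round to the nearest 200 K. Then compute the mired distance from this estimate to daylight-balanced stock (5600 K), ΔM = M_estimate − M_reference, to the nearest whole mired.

(t − 60)^(-0.1332) = 188/329.7 = 0.57022.
t − 60 = 0.57022^(1/-0.1332) = 0.57022^(-7.508) = 67.848, so t = 127.848.
T = 100·t = 12785 K → 12800 K to the nearest 200 K.
M_estimate = 10⁶/12800 = 78.12; M_reference = 10⁶/5600 = 178.57.
ΔM = 78.12 − 178.57 = -100.45 → -100 mireds.

-100 mireds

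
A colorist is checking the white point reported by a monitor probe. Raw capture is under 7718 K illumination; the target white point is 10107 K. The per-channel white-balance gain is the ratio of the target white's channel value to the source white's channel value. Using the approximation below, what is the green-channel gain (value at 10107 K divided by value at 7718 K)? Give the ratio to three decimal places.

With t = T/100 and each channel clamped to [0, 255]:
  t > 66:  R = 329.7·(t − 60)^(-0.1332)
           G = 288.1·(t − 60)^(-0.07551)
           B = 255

0.936

At 7718 K (t = 77.18):
  G = 288.1·(77.18 − 60)^(-0.07551) = 288.1·17.18^(-0.07551) = 288.1·0.80676 = 232.427.
At 10107 K (t = 101.07):
  G = 288.1·(101.07 − 60)^(-0.07551) = 288.1·41.07^(-0.07551) = 288.1·0.75538 = 217.624.
Gain = 217.624 / 232.427 = 0.9363 → 0.936.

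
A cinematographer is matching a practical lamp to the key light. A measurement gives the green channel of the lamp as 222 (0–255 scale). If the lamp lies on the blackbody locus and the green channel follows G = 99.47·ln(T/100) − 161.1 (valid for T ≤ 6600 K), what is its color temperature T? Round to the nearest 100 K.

4700 K

ln t = (222 + 161.1) / 99.47 = 3.8514.
t = e^3.8514 = 47.059.
T = 100·t = 4706 K → 4700 K to the nearest 100 K.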